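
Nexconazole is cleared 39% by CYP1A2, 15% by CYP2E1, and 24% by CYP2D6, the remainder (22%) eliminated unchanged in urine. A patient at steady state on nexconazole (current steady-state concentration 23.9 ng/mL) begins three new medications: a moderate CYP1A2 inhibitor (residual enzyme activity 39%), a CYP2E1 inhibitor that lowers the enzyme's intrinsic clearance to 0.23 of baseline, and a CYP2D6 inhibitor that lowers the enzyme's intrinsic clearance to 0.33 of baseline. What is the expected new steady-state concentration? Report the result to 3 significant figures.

49.2 ng/mL

CYP1A2: 0.39 × 0.39 = 0.1521
CYP2E1: 0.15 × 0.23 = 0.0345
CYP2D6: 0.24 × 0.33 = 0.0792
Other: 0.22 (unchanged)
New clearance relative to baseline: 0.1521 + 0.0345 + 0.0792 + 0.22 = 0.4858.
New steady-state concentration = 23.9 / 0.4858 = 49.2 ng/mL (concentration scales inversely with clearance).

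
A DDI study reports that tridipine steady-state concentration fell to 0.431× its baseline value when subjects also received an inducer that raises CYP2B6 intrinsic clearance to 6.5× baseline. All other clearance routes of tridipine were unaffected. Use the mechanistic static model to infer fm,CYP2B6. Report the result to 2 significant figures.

0.24

Let fm be the CYP2B6 fraction. New clearance relative to baseline = fm × 6.5 + (1 − fm).
Steady-state concentration ratio = 1 / (new CL fraction), so new CL fraction = 1 / 0.431 = 2.32.
fm × 6.5 + 1 − fm = 2.32  ⇒  fm × (6.5 − 1) = 1.32  ⇒  fm = 0.24.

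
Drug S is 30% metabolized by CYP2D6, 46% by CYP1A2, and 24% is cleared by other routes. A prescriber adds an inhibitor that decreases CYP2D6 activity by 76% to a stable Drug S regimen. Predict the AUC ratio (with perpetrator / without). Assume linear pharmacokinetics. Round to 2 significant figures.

The CYP2D6 pathway (30% of clearance) falls to 0.24× activity: 0.3 × 0.24 = 0.072.
CYP1A2 (46%) and the residual 24% are unaffected.
New clearance relative to baseline: 0.072 + 0.46 + 0.24 = 0.772.
Since AUC ∝ 1/CL, the ratio is 1 / 0.772 = 1.3.

1.3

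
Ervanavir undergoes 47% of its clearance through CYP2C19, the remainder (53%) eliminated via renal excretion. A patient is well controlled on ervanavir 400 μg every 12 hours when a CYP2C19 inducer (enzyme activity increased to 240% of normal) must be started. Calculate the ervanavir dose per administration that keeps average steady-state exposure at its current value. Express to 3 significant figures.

CYP2C19: 0.47 × 2.4 = 1.128
Other: 0.53 (unchanged)
CL_new/CL_old = 1.128 + 0.53 = 1.658.
Css,avg = (dose rate)/CL, so holding Css fixed requires dose ∝ CL: 400 × 1.658 = 663 μg.

663 μg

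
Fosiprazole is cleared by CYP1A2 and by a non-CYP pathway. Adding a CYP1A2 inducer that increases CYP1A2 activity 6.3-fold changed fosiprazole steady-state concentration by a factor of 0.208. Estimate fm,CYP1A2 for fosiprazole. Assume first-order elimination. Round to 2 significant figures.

0.72

Let x = fm,CYP1A2. Because steady-state concentration ∝ 1/CL, relative clearance rose to 1/0.208 = 4.808.
Setting x·6.3 + (1 − x) = 4.808 and solving: x = (4.808 − 1)/(6.3 − 1) = 0.72.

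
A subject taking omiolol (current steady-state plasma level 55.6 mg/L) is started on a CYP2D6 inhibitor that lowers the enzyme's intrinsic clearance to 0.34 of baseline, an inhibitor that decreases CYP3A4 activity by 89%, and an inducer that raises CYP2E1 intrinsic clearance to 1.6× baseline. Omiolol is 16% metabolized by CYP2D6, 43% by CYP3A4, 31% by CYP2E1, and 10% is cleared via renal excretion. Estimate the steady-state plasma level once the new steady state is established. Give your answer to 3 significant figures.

79.7 mg/L

CYP2D6: 0.16 × 0.34 = 0.0544
CYP3A4: 0.43 × 0.11 = 0.0473
CYP2E1: 0.31 × 1.6 = 0.496
Other: 0.1 (unchanged)
New clearance relative to baseline: 0.0544 + 0.0473 + 0.496 + 0.1 = 0.6977.
Dividing the baseline by the relative clearance: 55.6 / 0.6977 = 79.7 mg/L.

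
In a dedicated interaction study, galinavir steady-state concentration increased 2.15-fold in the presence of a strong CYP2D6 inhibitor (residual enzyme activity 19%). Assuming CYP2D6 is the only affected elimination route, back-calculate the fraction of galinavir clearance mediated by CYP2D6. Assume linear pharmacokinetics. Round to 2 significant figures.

0.66

Call the CYP2D6 fraction fm. After the interaction, CL_new/CL_old = fm × 0.19 + (1 − fm).
Steady-state concentration ratio = 1 / (new CL fraction), so new CL fraction = 1 / 2.15 = 0.4651.
fm × 0.19 + 1 − fm = 0.4651  ⇒  fm × (0.19 − 1) = −0.5349  ⇒  fm = 0.66.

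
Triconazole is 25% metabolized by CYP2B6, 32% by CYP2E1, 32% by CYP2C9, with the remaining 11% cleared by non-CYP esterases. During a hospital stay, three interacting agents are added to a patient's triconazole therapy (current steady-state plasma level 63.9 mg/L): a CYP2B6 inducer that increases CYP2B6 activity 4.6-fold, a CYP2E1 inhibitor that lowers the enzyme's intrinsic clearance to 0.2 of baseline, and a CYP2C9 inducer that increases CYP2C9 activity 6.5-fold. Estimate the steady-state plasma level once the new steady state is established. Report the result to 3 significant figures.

CYP2B6: 0.25 × 4.6 = 1.15
CYP2E1: 0.32 × 0.2 = 0.064
CYP2C9: 0.32 × 6.5 = 2.08
Other: 0.11 (unchanged)
Relative clearance = 1.15 + 0.064 + 2.08 + 0.11 = 3.404.
Steady-state plasma level ∝ 1/CL: new value = 63.9 / 3.404 = 18.8 mg/L.

18.8 mg/L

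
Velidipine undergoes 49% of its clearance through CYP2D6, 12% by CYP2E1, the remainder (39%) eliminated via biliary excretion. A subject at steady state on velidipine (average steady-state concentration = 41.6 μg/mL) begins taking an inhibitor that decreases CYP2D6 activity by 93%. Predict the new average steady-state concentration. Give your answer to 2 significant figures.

76 μg/mL

The CYP2D6 pathway (49% of clearance) falls to 0.07× activity: 0.49 × 0.07 = 0.0343.
CYP2E1 (12%) and the residual 39% are unaffected.
New clearance relative to baseline: 0.0343 + 0.12 + 0.39 = 0.5443.
Average steady-state concentration ∝ 1/CL, so new value = 41.6 / 0.5443 = 76 μg/mL.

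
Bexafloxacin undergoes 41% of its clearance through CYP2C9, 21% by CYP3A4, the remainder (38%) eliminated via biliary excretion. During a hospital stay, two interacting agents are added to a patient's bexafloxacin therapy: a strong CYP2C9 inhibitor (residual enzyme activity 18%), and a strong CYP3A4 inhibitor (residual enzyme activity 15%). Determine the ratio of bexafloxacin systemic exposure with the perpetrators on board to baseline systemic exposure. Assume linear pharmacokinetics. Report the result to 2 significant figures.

The CYP2C9 pathway (41% of clearance) is reduced to 0.18× activity: 0.41 × 0.18 = 0.0738.
The CYP3A4 pathway (21% of clearance) falls to 0.15× activity: 0.21 × 0.15 = 0.0315.
Non-CYP routes (38%) are unchanged.
Relative clearance = 0.0738 + 0.0315 + 0.38 = 0.4853.
Net systemic exposure ratio = 1 / 0.4853 = 2.1.

2.1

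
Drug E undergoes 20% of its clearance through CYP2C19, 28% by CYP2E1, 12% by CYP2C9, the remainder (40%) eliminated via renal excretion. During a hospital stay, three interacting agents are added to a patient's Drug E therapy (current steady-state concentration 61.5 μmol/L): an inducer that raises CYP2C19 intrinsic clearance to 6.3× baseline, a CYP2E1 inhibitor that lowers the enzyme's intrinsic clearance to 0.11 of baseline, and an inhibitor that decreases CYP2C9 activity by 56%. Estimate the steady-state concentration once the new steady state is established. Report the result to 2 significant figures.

35 μmol/L

The CYP2C19 pathway (20% of clearance) is boosted to 6.3× activity: 0.2 × 6.3 = 1.26.
The CYP2E1 pathway (28% of clearance) falls to 0.11× activity: 0.28 × 0.11 = 0.0308.
The CYP2C9 pathway (12% of clearance) drops to 0.44× activity: 0.12 × 0.44 = 0.0528.
Non-CYP routes (40%) are unchanged.
Relative clearance = 1.26 + 0.0308 + 0.0528 + 0.4 = 1.7436.
New steady-state concentration = 61.5 / 1.7436 = 35 μmol/L (concentration scales inversely with clearance).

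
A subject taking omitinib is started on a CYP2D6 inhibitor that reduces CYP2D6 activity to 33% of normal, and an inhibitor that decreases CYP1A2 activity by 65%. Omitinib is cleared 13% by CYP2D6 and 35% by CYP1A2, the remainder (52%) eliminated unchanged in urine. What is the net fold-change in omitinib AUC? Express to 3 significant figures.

1.46

The CYP2D6 pathway (13% of clearance) falls to 0.33× activity: 0.13 × 0.33 = 0.0429.
The CYP1A2 pathway (35% of clearance) is reduced to 0.35× activity: 0.35 × 0.35 = 0.1225.
The remaining 52% of clearance is unaffected.
New clearance relative to baseline: 0.0429 + 0.1225 + 0.52 = 0.6854.
AUC ∝ 1/CL: fold-change = 1 / 0.6854 = 1.46.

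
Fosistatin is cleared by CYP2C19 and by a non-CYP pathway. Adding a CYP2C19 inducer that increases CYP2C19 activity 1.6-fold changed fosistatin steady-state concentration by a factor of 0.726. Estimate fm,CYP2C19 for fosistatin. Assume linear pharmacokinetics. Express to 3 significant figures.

0.629

Write x for the fraction cleared via CYP2C19. The observed steady-state concentration change means clearance rose to 1/0.726 = 1.377 of baseline.
Only the CYP2C19 route changed, so 1.377 = x·1.6 + (1 − x), giving x = 0.629.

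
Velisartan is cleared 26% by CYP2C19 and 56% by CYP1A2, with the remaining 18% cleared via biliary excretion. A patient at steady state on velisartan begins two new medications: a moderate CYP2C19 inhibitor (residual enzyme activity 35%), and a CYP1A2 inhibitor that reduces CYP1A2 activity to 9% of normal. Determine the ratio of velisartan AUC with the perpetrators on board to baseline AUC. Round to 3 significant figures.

3.11

CYP2C19: 0.26 × 0.35 = 0.091
CYP1A2: 0.56 × 0.09 = 0.0504
Other: 0.18 (unchanged)
CL_new/CL_old = 0.091 + 0.0504 + 0.18 = 0.3214.
Because AUC varies inversely with clearance, the combined effect is 1 / 0.3214 = 3.11.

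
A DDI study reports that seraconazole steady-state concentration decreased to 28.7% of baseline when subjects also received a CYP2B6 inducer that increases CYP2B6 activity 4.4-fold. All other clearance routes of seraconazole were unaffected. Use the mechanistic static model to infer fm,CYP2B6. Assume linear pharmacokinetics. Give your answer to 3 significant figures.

0.731

CL'/CL = 1 / 0.287 = 3.484
4.4·fm + (1 − fm) = 3.484
fm = (3.484 − 1) / (4.4 − 1) = 0.731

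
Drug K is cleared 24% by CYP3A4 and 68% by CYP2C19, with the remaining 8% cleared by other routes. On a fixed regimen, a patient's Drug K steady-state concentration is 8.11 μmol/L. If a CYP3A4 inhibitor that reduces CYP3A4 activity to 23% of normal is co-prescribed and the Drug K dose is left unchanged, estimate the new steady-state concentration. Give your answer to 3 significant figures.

9.95 μmol/L

The CYP3A4 pathway (24% of clearance) is reduced to 0.23× activity: 0.24 × 0.23 = 0.0552.
CYP2C19 (68%) and the residual 8% are unaffected.
Relative clearance = 0.0552 + 0.68 + 0.08 = 0.8152.
With dosing unchanged, steady-state concentration scales as 1/CL: 8.11 / 0.8152 = 9.95 μmol/L.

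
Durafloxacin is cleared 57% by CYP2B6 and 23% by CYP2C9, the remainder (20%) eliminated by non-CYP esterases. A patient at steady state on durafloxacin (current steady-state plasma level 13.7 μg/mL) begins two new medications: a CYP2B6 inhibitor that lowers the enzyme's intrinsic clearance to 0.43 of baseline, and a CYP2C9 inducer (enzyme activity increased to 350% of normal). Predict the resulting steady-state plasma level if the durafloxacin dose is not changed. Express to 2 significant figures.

11 μg/mL

The CYP2B6 pathway (57% of clearance) is reduced to 0.43× activity: 0.57 × 0.43 = 0.2451.
The CYP2C9 pathway (23% of clearance) increases to 3.5× activity: 0.23 × 3.5 = 0.805.
Non-CYP routes (20%) are unchanged.
New clearance relative to baseline: 0.2451 + 0.805 + 0.2 = 1.2501.
Steady-state plasma level ∝ 1/CL: new value = 13.7 / 1.2501 = 11 μg/mL.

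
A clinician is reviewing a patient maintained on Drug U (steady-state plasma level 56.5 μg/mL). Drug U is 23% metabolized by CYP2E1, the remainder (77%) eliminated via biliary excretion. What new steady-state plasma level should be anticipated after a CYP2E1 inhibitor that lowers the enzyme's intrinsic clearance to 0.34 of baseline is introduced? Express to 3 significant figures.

66.6 μg/mL

The CYP2E1 pathway (23% of clearance) is reduced to 0.34× activity: 0.23 × 0.34 = 0.0782.
The remaining 77% of clearance is unaffected.
Relative clearance = 0.0782 + 0.77 = 0.8482.
Steady-state plasma level ∝ 1/CL, so new value = 56.5 / 0.8482 = 66.6 μg/mL.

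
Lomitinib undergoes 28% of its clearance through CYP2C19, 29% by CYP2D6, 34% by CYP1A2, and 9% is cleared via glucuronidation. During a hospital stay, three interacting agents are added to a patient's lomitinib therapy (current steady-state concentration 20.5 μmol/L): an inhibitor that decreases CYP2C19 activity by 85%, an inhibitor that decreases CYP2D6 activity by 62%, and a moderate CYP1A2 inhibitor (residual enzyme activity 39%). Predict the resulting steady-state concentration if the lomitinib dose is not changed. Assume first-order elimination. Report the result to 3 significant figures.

CYP2C19: 0.28 × 0.15 = 0.042
CYP2D6: 0.29 × 0.38 = 0.1102
CYP1A2: 0.34 × 0.39 = 0.1326
Other: 0.09 (unchanged)
New clearance relative to baseline: 0.042 + 0.1102 + 0.1326 + 0.09 = 0.3748.
New steady-state concentration = 20.5 / 0.3748 = 54.7 μmol/L (concentration scales inversely with clearance).

54.7 μmol/L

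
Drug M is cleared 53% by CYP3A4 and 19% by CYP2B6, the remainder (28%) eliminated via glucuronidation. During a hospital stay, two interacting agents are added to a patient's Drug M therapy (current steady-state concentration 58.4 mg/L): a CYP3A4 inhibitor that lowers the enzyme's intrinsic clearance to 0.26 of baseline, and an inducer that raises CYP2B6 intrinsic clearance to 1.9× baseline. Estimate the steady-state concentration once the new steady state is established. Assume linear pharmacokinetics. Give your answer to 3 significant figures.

CYP3A4: 0.53 × 0.26 = 0.1378
CYP2B6: 0.19 × 1.9 = 0.361
Other: 0.28 (unchanged)
Relative clearance = 0.1378 + 0.361 + 0.28 = 0.7788.
Dividing the baseline by the relative clearance: 58.4 / 0.7788 = 75.0 mg/L.

75.0 mg/L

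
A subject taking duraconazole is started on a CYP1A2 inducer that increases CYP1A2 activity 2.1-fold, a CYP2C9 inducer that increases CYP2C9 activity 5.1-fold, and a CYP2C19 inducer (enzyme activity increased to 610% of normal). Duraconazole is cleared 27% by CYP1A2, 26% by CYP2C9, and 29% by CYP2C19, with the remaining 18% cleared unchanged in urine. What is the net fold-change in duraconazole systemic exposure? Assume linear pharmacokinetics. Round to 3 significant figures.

0.260

CYP1A2: 0.27 × 2.1 = 0.567
CYP2C9: 0.26 × 5.1 = 1.326
CYP2C19: 0.29 × 6.1 = 1.769
Other: 0.18 (unchanged)
Relative clearance = 0.567 + 1.326 + 1.769 + 0.18 = 3.842.
Net systemic exposure ratio = 1 / 3.842 = 0.260.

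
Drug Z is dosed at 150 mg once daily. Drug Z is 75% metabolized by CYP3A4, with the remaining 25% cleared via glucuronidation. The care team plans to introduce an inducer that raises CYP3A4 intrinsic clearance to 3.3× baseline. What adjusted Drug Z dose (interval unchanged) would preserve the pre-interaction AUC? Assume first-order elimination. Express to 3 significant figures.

The CYP3A4 pathway (75% of clearance) increases to 3.3× activity: 0.75 × 3.3 = 2.475.
The remaining 25% of clearance is unaffected.
Relative clearance = 2.475 + 0.25 = 2.725.
To maintain the same steady-state level, dose must scale with clearance: new dose = 150 × 2.725 = 409 mg.

409 mg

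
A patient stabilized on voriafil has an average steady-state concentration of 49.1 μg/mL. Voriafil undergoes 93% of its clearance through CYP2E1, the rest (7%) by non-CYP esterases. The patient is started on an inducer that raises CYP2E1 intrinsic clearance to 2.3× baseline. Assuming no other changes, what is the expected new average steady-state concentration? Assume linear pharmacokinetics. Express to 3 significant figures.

22.2 μg/mL

CYP2E1: 0.93 × 2.3 = 2.139
Other: 0.07 (unchanged)
CL_new/CL_old = 2.139 + 0.07 = 2.209.
Average steady-state concentration ∝ 1/CL, so new value = 49.1 / 2.209 = 22.2 μg/mL.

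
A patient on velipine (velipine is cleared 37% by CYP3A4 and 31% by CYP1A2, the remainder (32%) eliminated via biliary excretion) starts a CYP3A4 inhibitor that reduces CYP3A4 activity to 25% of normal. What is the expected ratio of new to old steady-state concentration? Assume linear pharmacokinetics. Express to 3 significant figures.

The CYP3A4 pathway (37% of clearance) is reduced to 0.25× activity: 0.37 × 0.25 = 0.0925.
CYP1A2 (31%) and the residual 32% are unaffected.
Relative clearance = 0.0925 + 0.31 + 0.32 = 0.7225.
Since steady-state concentration ∝ 1/CL, the ratio is 1 / 0.7225 = 1.38.

1.38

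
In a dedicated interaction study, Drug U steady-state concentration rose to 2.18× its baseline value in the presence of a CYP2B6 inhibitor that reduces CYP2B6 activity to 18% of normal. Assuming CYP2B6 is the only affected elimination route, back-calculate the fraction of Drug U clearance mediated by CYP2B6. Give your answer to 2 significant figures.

0.66

CL'/CL = 1 / 2.18 = 0.4587
0.18·fm + (1 − fm) = 0.4587
fm = (0.4587 − 1) / (0.18 − 1) = 0.66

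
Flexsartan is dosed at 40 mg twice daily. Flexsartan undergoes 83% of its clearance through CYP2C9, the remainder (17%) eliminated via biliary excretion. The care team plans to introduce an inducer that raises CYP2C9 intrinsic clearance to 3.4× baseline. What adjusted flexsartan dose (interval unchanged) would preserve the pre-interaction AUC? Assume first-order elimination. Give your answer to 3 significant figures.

120 mg

The CYP2C9 pathway (83% of clearance) increases to 3.4× activity: 0.83 × 3.4 = 2.822.
Non-CYP routes (17%) are unchanged.
Relative clearance = 2.822 + 0.17 = 2.992.
Exposure is unchanged when dose changes in proportion to clearance. New dose = 40 mg × 2.992 = 120 mg.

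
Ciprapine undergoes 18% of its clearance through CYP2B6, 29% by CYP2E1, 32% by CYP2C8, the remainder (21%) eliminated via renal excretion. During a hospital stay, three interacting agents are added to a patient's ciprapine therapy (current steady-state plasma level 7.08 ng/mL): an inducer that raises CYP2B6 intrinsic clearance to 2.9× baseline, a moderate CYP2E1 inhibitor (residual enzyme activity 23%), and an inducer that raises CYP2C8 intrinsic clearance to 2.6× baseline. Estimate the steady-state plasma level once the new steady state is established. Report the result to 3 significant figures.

CYP2B6: 0.18 × 2.9 = 0.522
CYP2E1: 0.29 × 0.23 = 0.0667
CYP2C8: 0.32 × 2.6 = 0.832
Other: 0.21 (unchanged)
New clearance relative to baseline: 0.522 + 0.0667 + 0.832 + 0.21 = 1.6307.
Dividing the baseline by the relative clearance: 7.08 / 1.6307 = 4.34 ng/mL.

4.34 ng/mL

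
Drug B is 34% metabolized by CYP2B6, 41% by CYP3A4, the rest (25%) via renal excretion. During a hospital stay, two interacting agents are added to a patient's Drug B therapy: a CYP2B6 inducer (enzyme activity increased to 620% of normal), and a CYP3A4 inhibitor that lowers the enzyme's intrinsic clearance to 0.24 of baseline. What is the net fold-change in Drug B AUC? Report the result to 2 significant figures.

The CYP2B6 pathway (34% of clearance) rises to 6.2× activity: 0.34 × 6.2 = 2.108.
The CYP3A4 pathway (41% of clearance) falls to 0.24× activity: 0.41 × 0.24 = 0.0984.
Non-CYP routes (25%) are unchanged.
CL_new/CL_old = 2.108 + 0.0984 + 0.25 = 2.4564.
Net AUC ratio = 1 / 2.4564 = 0.41.

0.41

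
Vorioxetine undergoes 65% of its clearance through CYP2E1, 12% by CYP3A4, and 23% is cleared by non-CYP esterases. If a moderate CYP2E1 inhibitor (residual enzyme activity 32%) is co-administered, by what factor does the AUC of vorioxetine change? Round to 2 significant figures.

The CYP2E1 pathway (65% of clearance) is reduced to 0.32× activity: 0.65 × 0.32 = 0.208.
CYP3A4 (12%) and the residual 23% are unaffected.
CL_new/CL_old = 0.208 + 0.12 + 0.23 = 0.558.
Since AUC ∝ 1/CL, the ratio is 1 / 0.558 = 1.8.

1.8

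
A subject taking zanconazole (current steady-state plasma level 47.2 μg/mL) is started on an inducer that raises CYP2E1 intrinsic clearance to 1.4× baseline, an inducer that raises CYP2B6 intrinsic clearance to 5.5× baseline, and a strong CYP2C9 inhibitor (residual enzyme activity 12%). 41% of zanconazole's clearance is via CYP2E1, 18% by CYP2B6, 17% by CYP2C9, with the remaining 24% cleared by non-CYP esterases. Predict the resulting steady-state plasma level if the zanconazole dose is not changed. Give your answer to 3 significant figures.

CYP2E1: 0.41 × 1.4 = 0.574
CYP2B6: 0.18 × 5.5 = 0.99
CYP2C9: 0.17 × 0.12 = 0.0204
Other: 0.24 (unchanged)
CL_new/CL_old = 0.574 + 0.99 + 0.0204 + 0.24 = 1.8244.
Dividing the baseline by the relative clearance: 47.2 / 1.8244 = 25.9 μg/mL.

25.9 μg/mL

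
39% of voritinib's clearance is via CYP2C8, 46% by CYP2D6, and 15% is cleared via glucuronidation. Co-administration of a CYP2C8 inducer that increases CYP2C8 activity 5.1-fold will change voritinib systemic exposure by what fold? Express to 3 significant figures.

0.385

The CYP2C8 pathway (39% of clearance) is boosted to 5.1× activity: 0.39 × 5.1 = 1.989.
CYP2D6 (46%) and the residual 15% are unaffected.
Relative clearance = 1.989 + 0.46 + 0.15 = 2.599.
Since systemic exposure ∝ 1/CL, the ratio is 1 / 2.599 = 0.385.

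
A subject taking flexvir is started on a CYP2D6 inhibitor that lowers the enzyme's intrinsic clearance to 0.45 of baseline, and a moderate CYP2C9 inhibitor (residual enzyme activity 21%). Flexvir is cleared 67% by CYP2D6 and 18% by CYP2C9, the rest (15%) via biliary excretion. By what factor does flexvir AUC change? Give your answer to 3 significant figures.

2.04

CYP2D6: 0.67 × 0.45 = 0.3015
CYP2C9: 0.18 × 0.21 = 0.0378
Other: 0.15 (unchanged)
New clearance relative to baseline: 0.3015 + 0.0378 + 0.15 = 0.4893.
Net AUC ratio = 1 / 0.4893 = 2.04.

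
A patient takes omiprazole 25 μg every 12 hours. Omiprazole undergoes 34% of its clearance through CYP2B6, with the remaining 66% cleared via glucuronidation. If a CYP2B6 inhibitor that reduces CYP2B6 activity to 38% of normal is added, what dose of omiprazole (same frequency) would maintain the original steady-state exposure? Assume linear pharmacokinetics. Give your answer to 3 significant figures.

19.7 μg

The CYP2B6 pathway (34% of clearance) falls to 0.38× activity: 0.34 × 0.38 = 0.1292.
Non-CYP routes (66%) are unchanged.
New clearance relative to baseline: 0.1292 + 0.66 = 0.7892.
To maintain the same steady-state level, dose must scale with clearance: new dose = 25 × 0.7892 = 19.7 μg.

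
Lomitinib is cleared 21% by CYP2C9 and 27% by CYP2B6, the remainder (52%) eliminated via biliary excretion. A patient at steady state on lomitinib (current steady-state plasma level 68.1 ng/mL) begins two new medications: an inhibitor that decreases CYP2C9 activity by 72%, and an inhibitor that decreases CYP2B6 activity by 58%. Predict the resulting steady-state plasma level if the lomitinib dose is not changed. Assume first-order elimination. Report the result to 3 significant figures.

The CYP2C9 pathway (21% of clearance) drops to 0.28× activity: 0.21 × 0.28 = 0.0588.
The CYP2B6 pathway (27% of clearance) drops to 0.42× activity: 0.27 × 0.42 = 0.1134.
Non-CYP routes (52%) are unchanged.
Relative clearance = 0.0588 + 0.1134 + 0.52 = 0.6922.
Dividing the baseline by the relative clearance: 68.1 / 0.6922 = 98.4 ng/mL.

98.4 ng/mL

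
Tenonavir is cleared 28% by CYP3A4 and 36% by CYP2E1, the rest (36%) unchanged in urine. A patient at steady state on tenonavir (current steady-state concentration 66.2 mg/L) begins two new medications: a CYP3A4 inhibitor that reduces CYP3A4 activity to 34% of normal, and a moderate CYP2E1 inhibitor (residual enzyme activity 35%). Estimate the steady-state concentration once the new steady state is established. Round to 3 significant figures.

CYP3A4: 0.28 × 0.34 = 0.0952
CYP2E1: 0.36 × 0.35 = 0.126
Other: 0.36 (unchanged)
Relative clearance = 0.0952 + 0.126 + 0.36 = 0.5812.
New steady-state concentration = 66.2 / 0.5812 = 114 mg/L (concentration scales inversely with clearance).

114 mg/L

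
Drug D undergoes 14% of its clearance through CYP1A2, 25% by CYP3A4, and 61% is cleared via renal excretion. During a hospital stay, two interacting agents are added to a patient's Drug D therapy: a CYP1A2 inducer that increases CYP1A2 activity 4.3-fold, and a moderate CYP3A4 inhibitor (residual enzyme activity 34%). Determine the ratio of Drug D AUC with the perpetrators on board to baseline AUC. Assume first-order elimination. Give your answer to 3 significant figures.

The CYP1A2 pathway (14% of clearance) rises to 4.3× activity: 0.14 × 4.3 = 0.602.
The CYP3A4 pathway (25% of clearance) drops to 0.34× activity: 0.25 × 0.34 = 0.085.
Non-CYP routes (61%) are unchanged.
New clearance relative to baseline: 0.602 + 0.085 + 0.61 = 1.297.
Net AUC ratio = 1 / 1.297 = 0.771.

0.771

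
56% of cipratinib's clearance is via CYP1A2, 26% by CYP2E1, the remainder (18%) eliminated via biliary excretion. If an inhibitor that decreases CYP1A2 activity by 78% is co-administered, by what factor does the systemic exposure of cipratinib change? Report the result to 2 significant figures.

1.8

The CYP1A2 pathway (56% of clearance) drops to 0.22× activity: 0.56 × 0.22 = 0.1232.
CYP2E1 (26%) and the residual 18% are unaffected.
Relative clearance = 0.1232 + 0.26 + 0.18 = 0.5632.
Systemic exposure is inversely proportional to clearance, so the fold-change is 1 / 0.5632 = 1.8.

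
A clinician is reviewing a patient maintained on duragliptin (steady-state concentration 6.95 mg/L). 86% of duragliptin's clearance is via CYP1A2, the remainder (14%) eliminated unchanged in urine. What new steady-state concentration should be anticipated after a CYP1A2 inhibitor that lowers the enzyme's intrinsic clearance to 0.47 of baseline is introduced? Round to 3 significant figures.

12.8 mg/L

The CYP1A2 pathway (86% of clearance) is reduced to 0.47× activity: 0.86 × 0.47 = 0.4042.
The remaining 14% of clearance is unaffected.
CL_new/CL_old = 0.4042 + 0.14 = 0.5442.
With dosing unchanged, steady-state concentration scales as 1/CL: 6.95 / 0.5442 = 12.8 mg/L.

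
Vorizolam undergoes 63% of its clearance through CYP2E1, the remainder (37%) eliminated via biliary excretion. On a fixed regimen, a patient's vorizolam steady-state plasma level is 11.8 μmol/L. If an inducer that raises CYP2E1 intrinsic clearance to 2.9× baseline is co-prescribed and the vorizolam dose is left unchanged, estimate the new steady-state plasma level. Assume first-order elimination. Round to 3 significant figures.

5.37 μmol/L

CYP2E1: 0.63 × 2.9 = 1.827
Other: 0.37 (unchanged)
New clearance relative to baseline: 1.827 + 0.37 = 2.197.
Steady-state plasma level ∝ 1/CL, so new value = 11.8 / 2.197 = 5.37 μmol/L.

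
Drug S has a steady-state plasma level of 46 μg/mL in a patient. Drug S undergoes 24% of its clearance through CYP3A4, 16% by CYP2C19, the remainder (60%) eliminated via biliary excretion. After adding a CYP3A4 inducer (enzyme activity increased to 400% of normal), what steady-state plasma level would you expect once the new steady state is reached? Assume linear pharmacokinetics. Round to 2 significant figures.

The CYP3A4 pathway (24% of clearance) is boosted to 4× activity: 0.24 × 4 = 0.96.
CYP2C19 (16%) and the residual 60% are unaffected.
New clearance relative to baseline: 0.96 + 0.16 + 0.6 = 1.72.
New steady-state plasma level = baseline ÷ relative clearance = 46 / 1.72 = 27 μg/mL.

27 μg/mL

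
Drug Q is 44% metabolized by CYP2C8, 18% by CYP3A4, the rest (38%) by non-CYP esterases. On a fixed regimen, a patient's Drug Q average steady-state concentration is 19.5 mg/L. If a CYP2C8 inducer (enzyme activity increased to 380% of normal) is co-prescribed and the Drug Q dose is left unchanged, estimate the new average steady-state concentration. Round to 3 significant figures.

The CYP2C8 pathway (44% of clearance) increases to 3.8× activity: 0.44 × 3.8 = 1.672.
CYP3A4 (18%) and the residual 38% are unaffected.
Relative clearance = 1.672 + 0.18 + 0.38 = 2.232.
With dosing unchanged, average steady-state concentration scales as 1/CL: 19.5 / 2.232 = 8.74 mg/L.

8.74 mg/L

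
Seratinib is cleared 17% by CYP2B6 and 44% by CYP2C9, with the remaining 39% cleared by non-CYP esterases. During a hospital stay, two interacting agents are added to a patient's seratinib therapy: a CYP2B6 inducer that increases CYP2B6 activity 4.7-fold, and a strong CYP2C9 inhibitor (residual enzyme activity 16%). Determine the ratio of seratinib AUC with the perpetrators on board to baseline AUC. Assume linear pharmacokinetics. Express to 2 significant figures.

0.79

CYP2B6: 0.17 × 4.7 = 0.799
CYP2C9: 0.44 × 0.16 = 0.0704
Other: 0.39 (unchanged)
CL_new/CL_old = 0.799 + 0.0704 + 0.39 = 1.2594.
AUC ∝ 1/CL: fold-change = 1 / 1.2594 = 0.79.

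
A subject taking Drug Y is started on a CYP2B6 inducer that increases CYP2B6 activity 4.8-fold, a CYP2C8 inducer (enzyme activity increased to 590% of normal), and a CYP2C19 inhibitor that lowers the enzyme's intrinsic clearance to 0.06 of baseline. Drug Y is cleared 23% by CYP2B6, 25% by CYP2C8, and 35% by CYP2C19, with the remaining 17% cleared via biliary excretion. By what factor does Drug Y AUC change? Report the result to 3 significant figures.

The CYP2B6 pathway (23% of clearance) is boosted to 4.8× activity: 0.23 × 4.8 = 1.104.
The CYP2C8 pathway (25% of clearance) is boosted to 5.9× activity: 0.25 × 5.9 = 1.475.
The CYP2C19 pathway (35% of clearance) falls to 0.06× activity: 0.35 × 0.06 = 0.021.
Non-CYP routes (17%) are unchanged.
CL_new/CL_old = 1.104 + 1.475 + 0.021 + 0.17 = 2.77.
AUC ∝ 1/CL: fold-change = 1 / 2.77 = 0.361.

0.361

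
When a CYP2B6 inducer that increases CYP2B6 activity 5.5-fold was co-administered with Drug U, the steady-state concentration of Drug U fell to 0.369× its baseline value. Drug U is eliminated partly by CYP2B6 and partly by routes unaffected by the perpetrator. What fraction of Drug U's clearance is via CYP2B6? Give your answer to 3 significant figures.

0.380

Let fm be the CYP2B6 fraction. New clearance relative to baseline = fm × 5.5 + (1 − fm).
Steady-state concentration ratio = 1 / (new CL fraction), so new CL fraction = 1 / 0.369 = 2.71.
fm × 5.5 + 1 − fm = 2.71  ⇒  fm × (5.5 − 1) = 1.71  ⇒  fm = 0.380.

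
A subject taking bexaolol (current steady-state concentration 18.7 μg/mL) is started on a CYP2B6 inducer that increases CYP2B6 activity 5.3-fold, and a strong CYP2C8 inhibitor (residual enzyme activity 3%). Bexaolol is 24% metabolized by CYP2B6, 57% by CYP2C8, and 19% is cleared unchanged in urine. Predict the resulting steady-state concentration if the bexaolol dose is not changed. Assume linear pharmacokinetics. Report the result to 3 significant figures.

The CYP2B6 pathway (24% of clearance) is boosted to 5.3× activity: 0.24 × 5.3 = 1.272.
The CYP2C8 pathway (57% of clearance) falls to 0.03× activity: 0.57 × 0.03 = 0.0171.
The remaining 19% of clearance is unaffected.
Relative clearance = 1.272 + 0.0171 + 0.19 = 1.4791.
Steady-state concentration ∝ 1/CL: new value = 18.7 / 1.4791 = 12.6 μg/mL.

12.6 μg/mL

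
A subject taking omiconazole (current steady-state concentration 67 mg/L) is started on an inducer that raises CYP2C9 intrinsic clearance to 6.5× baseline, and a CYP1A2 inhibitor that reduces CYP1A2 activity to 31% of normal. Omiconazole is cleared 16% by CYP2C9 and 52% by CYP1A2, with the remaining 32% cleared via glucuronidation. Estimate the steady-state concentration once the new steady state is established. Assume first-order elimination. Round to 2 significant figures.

The CYP2C9 pathway (16% of clearance) rises to 6.5× activity: 0.16 × 6.5 = 1.04.
The CYP1A2 pathway (52% of clearance) drops to 0.31× activity: 0.52 × 0.31 = 0.1612.
Non-CYP routes (32%) are unchanged.
Relative clearance = 1.04 + 0.1612 + 0.32 = 1.5212.
Dividing the baseline by the relative clearance: 67 / 1.5212 = 44 mg/L.

44 mg/L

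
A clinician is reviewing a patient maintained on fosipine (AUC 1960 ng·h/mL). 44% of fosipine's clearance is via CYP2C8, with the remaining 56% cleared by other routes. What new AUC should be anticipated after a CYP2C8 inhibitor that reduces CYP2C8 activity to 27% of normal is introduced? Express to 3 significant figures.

2.89 × 10³ ng·h/mL

The CYP2C8 pathway (44% of clearance) falls to 0.27× activity: 0.44 × 0.27 = 0.1188.
Non-CYP routes (56%) are unchanged.
Relative clearance = 0.1188 + 0.56 = 0.6788.
New AUC = baseline ÷ relative clearance = 1960 / 0.6788 = 2.89 × 10³ ng·h/mL.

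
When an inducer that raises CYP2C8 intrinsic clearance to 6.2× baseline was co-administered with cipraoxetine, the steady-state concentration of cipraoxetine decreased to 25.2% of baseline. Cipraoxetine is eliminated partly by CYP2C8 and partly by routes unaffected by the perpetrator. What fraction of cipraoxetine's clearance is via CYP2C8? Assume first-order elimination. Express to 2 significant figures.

0.57

Let fm be the CYP2C8 fraction. New clearance relative to baseline = fm × 6.2 + (1 − fm).
Steady-state concentration ratio = 1 / (new CL fraction), so new CL fraction = 1 / 0.252 = 3.968.
fm × 6.2 + 1 − fm = 3.968  ⇒  fm × (6.2 − 1) = 2.968  ⇒  fm = 0.57.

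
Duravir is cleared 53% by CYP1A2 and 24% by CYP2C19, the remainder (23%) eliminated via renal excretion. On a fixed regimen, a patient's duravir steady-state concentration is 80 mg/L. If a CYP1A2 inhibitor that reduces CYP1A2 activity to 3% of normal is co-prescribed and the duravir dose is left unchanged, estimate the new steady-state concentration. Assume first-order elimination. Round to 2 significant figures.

1.6 × 10² mg/L

The CYP1A2 pathway (53% of clearance) is reduced to 0.03× activity: 0.53 × 0.03 = 0.0159.
CYP2C19 (24%) and the residual 23% are unaffected.
New clearance relative to baseline: 0.0159 + 0.24 + 0.23 = 0.4859.
Steady-state concentration ∝ 1/CL, so new value = 80 / 0.4859 = 1.6 × 10² mg/L.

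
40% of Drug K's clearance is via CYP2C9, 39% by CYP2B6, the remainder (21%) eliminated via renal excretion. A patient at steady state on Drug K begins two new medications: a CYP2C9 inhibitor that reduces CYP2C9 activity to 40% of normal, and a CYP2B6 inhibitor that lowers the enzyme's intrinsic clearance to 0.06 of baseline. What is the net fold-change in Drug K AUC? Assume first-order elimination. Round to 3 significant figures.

CYP2C9: 0.4 × 0.4 = 0.16
CYP2B6: 0.39 × 0.06 = 0.0234
Other: 0.21 (unchanged)
CL_new/CL_old = 0.16 + 0.0234 + 0.21 = 0.3934.
Because AUC varies inversely with clearance, the combined effect is 1 / 0.3934 = 2.54.

2.54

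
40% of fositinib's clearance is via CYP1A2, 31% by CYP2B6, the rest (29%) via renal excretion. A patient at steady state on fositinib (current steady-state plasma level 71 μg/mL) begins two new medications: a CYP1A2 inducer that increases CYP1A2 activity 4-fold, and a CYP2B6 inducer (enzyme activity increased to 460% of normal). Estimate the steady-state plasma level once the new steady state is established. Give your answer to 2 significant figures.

21 μg/mL

CYP1A2: 0.4 × 4 = 1.6
CYP2B6: 0.31 × 4.6 = 1.426
Other: 0.29 (unchanged)
CL_new/CL_old = 1.6 + 1.426 + 0.29 = 3.316.
New steady-state plasma level = 71 / 3.316 = 21 μg/mL (concentration scales inversely with clearance).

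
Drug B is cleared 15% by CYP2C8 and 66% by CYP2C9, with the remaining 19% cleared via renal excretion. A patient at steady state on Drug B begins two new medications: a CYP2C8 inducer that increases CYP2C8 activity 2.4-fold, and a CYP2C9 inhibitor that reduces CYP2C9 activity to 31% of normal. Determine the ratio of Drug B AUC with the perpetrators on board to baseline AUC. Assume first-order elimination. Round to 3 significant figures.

1.33

The CYP2C8 pathway (15% of clearance) increases to 2.4× activity: 0.15 × 2.4 = 0.36.
The CYP2C9 pathway (66% of clearance) is reduced to 0.31× activity: 0.66 × 0.31 = 0.2046.
Non-CYP routes (19%) are unchanged.
CL_new/CL_old = 0.36 + 0.2046 + 0.19 = 0.7546.
AUC ∝ 1/CL: fold-change = 1 / 0.7546 = 1.33.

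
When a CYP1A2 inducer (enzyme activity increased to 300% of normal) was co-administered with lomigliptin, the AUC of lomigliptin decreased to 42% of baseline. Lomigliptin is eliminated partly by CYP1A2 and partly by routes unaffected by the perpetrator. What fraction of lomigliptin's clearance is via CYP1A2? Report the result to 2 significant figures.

CL'/CL = 1 / 0.420 = 2.381
3·fm + (1 − fm) = 2.381
fm = (2.381 − 1) / (3 − 1) = 0.69

0.69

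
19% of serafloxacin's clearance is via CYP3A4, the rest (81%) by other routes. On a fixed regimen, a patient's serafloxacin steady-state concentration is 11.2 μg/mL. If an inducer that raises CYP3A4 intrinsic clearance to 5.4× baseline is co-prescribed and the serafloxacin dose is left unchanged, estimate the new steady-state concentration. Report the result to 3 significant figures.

6.10 μg/mL

The CYP3A4 pathway (19% of clearance) is boosted to 5.4× activity: 0.19 × 5.4 = 1.026.
The remaining 81% of clearance is unaffected.
New clearance relative to baseline: 1.026 + 0.81 = 1.836.
Steady-state concentration ∝ 1/CL, so new value = 11.2 / 1.836 = 6.10 μg/mL.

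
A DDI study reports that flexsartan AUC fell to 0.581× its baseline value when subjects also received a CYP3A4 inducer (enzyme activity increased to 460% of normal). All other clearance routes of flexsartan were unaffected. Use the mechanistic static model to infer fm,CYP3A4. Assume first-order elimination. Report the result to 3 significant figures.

0.200

CL'/CL = 1 / 0.581 = 1.721
4.6·fm + (1 − fm) = 1.721
fm = (1.721 − 1) / (4.6 − 1) = 0.200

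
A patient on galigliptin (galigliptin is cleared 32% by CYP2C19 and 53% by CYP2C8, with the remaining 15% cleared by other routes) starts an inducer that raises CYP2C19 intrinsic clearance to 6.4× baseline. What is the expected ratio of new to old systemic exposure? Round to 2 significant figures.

The CYP2C19 pathway (32% of clearance) rises to 6.4× activity: 0.32 × 6.4 = 2.048.
CYP2C8 (53%) and the residual 15% are unaffected.
CL_new/CL_old = 2.048 + 0.53 + 0.15 = 2.728.
Systemic exposure is inversely proportional to clearance, so the fold-change is 1 / 2.728 = 0.37.

0.37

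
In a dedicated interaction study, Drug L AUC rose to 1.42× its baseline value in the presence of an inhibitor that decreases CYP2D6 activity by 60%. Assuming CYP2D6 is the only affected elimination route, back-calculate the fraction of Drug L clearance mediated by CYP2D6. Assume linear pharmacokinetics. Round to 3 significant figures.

0.493

CL'/CL = 1 / 1.42 = 0.7042
0.4·fm + (1 − fm) = 0.7042
fm = (0.7042 − 1) / (0.4 − 1) = 0.493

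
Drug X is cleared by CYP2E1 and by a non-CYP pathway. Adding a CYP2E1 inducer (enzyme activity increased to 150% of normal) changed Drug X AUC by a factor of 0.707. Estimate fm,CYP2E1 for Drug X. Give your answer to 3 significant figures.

Call the CYP2E1 fraction fm. After the interaction, CL_new/CL_old = fm × 1.5 + (1 − fm).
AUC ratio = 1 / (new CL fraction), so new CL fraction = 1 / 0.707 = 1.414.
fm × 1.5 + 1 − fm = 1.414  ⇒  fm × (1.5 − 1) = 0.4144  ⇒  fm = 0.829.

0.829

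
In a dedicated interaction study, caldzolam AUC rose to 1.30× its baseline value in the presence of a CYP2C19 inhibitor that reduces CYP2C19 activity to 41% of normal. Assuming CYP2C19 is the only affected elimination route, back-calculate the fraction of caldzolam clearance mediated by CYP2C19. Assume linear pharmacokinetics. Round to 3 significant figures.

Call the CYP2C19 fraction fm. After the interaction, CL_new/CL_old = fm × 0.41 + (1 − fm).
AUC ratio = 1 / (new CL fraction), so new CL fraction = 1 / 1.30 = 0.7692.
fm × 0.41 + 1 − fm = 0.7692  ⇒  fm × (0.41 − 1) = −0.2308  ⇒  fm = 0.391.

0.391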